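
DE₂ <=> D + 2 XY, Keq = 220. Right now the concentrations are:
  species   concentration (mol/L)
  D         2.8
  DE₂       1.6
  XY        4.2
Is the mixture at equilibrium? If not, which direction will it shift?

Q = [D]·[XY]² / [DE₂] = (2.8)·(4.2)² / (1.6) = 31
Q = 31 < Keq = 220: net forward reaction.

no; Q < K, reaction proceeds forward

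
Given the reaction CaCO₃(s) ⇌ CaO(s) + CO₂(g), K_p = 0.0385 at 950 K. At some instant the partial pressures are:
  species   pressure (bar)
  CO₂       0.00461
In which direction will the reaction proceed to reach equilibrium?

forward (toward products)

(CaCO₃, CaO are pure solids — omitted from Q_p.)
Q_p = P(CO₂) = 0.00461
Q_p = 0.00461 < K_p = 0.0385, so the forward reaction proceeds.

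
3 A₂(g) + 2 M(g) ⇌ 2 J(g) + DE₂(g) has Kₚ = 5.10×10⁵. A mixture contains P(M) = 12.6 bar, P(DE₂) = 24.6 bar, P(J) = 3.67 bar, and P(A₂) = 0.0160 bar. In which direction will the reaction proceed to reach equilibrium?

Qₚ = P(J)²·P(DE₂) / (P(A₂)³·P(M)²) = (3.67)²·(24.6) / ((0.0160)³·(12.6)²) = 5.10×10⁵
Qₚ = 5.10×10⁵ = Kₚ, so the system is already at equilibrium.

neither direction; the system is at equilibrium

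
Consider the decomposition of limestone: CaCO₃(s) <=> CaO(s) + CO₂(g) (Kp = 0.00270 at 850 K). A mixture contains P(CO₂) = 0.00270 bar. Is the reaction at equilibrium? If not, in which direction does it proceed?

(CaCO₃, CaO are pure solids — omitted from Qp.)
Qp = P(CO₂) = 0.00270
Qp = 0.00270 = Kp, so the system is already at equilibrium.

at equilibrium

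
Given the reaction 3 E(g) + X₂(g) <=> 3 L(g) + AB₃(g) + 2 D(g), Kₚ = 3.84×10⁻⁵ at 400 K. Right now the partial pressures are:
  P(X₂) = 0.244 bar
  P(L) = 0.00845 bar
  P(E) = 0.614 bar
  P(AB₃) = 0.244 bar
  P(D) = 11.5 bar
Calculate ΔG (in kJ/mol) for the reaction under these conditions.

Qₚ = P(L)³·P(AB₃)·P(D)² / (P(E)³·P(X₂)) = (0.00845)³·(0.244)·(11.5)² / ((0.614)³·(0.244)) = 3.45×10⁻⁴
ΔG = RT ln(Qₚ/Kₚ) = (8.314 J mol⁻¹ K⁻¹)(400 K) × ln(3.45×10⁻⁴/3.84×10⁻⁵)
   = (3.326 kJ/mol)(2.195) = 7.30 kJ/mol
ΔG > 0, so the forward reaction is non-spontaneous (proceeds in reverse).

ΔG = 7.30 kJ/mol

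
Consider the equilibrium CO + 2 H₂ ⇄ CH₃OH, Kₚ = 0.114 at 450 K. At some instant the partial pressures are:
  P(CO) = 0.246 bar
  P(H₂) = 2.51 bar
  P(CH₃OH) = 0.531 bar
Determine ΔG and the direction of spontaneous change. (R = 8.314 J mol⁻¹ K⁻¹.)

ΔG = 4.12 kJ/mol; the forward reaction is non-spontaneous

Qₚ = P(CH₃OH) / (P(CO)·P(H₂)²) = (0.531) / ((0.246)·(2.51)²) = 0.343
ΔG = RT ln(Qₚ/Kₚ) = (8.314 J mol⁻¹ K⁻¹)(450 K) × ln(0.343/0.114)
   = (3.741 kJ/mol)(1.102) = 4.12 kJ/mol
ΔG > 0, so the forward reaction is non-spontaneous (proceeds in reverse).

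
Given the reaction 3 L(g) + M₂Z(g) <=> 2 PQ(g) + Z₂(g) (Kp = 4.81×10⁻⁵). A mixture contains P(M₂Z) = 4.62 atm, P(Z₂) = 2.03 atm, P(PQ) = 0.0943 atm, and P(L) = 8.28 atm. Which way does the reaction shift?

forward (toward products)

Qp = P(PQ)²·P(Z₂) / (P(L)³·P(M₂Z)) = (0.0943)²·(2.03) / ((8.28)³·(4.62)) = 6.88×10⁻⁶
Qp = 6.88×10⁻⁶ < Kp = 4.81×10⁻⁵, so the forward reaction proceeds.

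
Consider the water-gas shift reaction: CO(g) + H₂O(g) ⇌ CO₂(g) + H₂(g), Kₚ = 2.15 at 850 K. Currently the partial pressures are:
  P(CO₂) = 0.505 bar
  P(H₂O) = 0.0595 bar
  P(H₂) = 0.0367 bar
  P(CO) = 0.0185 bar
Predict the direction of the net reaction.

Qₚ = P(CO₂)·P(H₂) / (P(CO)·P(H₂O)) = (0.505)·(0.0367) / ((0.0185)·(0.0595)) = 16.8
Qₚ = 16.8 > Kₚ = 2.15, so the reverse reaction proceeds.

to the left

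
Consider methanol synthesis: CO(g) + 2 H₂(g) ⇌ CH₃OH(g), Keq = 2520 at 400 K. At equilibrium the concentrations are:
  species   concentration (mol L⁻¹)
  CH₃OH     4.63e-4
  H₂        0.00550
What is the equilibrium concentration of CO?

At equilibrium, Keq = [CH₃OH] / ([CO]·[H₂]²) = 2520.
(4.63e-4) / (([CO])·(0.00550)²) = 2520
[CO] = 0.00607 mol L⁻¹

[CO] = 0.00607 mol L⁻¹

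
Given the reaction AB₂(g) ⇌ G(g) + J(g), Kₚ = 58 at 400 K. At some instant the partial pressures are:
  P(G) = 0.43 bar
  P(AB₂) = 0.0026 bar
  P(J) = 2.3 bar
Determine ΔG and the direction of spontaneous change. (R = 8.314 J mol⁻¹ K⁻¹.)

Qₚ = P(G)·P(J) / P(AB₂) = (0.43)·(2.3) / (0.0026) = 380
ΔG = RT ln(Qₚ/Kₚ) = (8.314 J mol⁻¹ K⁻¹)(400 K) × ln(380/58)
   = (3.326 kJ/mol)(1.880) = 6.25 kJ/mol
ΔG > 0, so the forward reaction is non-spontaneous (proceeds in reverse).

ΔG = 6.25 kJ/mol; the forward reaction is non-spontaneous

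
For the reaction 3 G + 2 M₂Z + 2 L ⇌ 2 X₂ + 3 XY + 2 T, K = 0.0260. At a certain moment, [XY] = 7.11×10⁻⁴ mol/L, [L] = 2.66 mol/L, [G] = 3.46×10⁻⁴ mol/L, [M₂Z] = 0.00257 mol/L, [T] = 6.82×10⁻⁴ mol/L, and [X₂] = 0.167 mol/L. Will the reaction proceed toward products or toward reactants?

in the forward direction

Q = [X₂]²·[XY]³·[T]² / ([G]³·[M₂Z]²·[L]²) = (0.167)²·(7.11×10⁻⁴)³·(6.82×10⁻⁴)² / ((3.46×10⁻⁴)³·(0.00257)²·(2.66)²) = 0.00241
Q = 0.00241 < K = 0.0260, so the forward reaction proceeds.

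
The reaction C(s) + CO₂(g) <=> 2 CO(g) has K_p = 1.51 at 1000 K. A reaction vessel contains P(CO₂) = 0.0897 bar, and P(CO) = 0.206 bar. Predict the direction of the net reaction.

(C is a pure solid — omitted from Q_p.)
Q_p = P(CO)² / P(CO₂) = (0.206)² / (0.0897) = 0.473
Q_p = 0.473 < K_p = 1.51, so the forward reaction proceeds.

forward (toward products)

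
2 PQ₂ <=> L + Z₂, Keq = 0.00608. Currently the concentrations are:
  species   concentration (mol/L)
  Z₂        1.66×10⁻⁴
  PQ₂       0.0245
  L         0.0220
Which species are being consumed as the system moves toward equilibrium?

none (at equilibrium)

Q = [L]·[Z₂] / [PQ₂]² = (0.0220)·(1.66×10⁻⁴) / (0.0245)² = 0.00608
Q = 0.00608 = Keq; the system is at equilibrium.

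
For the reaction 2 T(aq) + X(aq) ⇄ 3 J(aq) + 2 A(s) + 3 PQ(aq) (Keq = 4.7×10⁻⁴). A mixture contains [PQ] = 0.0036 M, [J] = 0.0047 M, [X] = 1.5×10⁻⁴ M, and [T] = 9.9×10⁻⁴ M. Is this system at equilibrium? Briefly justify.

no; Q < K, reaction proceeds forward

(A is a pure solid — omitted from Q.)
Q = [J]³·[PQ]³ / ([T]²·[X]) = (0.0047)³·(0.0036)³ / ((9.9×10⁻⁴)²·(1.5×10⁻⁴)) = 3.3×10⁻⁵
Q = 3.3×10⁻⁵ < Keq = 4.7×10⁻⁴: net forward reaction.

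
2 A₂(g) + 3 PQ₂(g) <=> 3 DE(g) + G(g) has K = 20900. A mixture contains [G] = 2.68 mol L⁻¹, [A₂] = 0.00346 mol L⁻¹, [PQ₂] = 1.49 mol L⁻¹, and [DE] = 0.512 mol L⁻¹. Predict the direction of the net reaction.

forward (toward products)

Q = [DE]³·[G] / ([A₂]²·[PQ₂]³) = (0.512)³·(2.68) / ((0.00346)²·(1.49)³) = 9080
Q = 9080 < K = 20900, so the forward reaction proceeds.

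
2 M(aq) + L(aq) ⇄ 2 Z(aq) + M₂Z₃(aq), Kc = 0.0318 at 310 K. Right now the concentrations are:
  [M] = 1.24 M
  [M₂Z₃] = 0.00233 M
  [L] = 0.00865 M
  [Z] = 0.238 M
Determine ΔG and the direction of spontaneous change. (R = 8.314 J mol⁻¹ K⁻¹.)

ΔG = -3.00 kJ/mol; the forward reaction is spontaneous

Qc = [Z]²·[M₂Z₃] / ([M]²·[L]) = (0.238)²·(0.00233) / ((1.24)²·(0.00865)) = 0.00992
ΔG = RT ln(Qc/Kc) = (8.314 J mol⁻¹ K⁻¹)(310 K) × ln(0.00992/0.0318)
   = (2.577 kJ/mol)(-1.165) = -3.00 kJ/mol
ΔG < 0, so the forward reaction is spontaneous (proceeds forward).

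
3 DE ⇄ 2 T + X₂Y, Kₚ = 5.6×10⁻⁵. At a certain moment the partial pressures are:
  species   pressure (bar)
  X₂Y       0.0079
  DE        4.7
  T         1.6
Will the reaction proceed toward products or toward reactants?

Qₚ = P(T)²·P(X₂Y) / P(DE)³ = (1.6)²·(0.0079) / (4.7)³ = 1.9×10⁻⁴
Qₚ = 1.9×10⁻⁴ > Kₚ = 5.6×10⁻⁵, so the reverse reaction proceeds.

toward reactants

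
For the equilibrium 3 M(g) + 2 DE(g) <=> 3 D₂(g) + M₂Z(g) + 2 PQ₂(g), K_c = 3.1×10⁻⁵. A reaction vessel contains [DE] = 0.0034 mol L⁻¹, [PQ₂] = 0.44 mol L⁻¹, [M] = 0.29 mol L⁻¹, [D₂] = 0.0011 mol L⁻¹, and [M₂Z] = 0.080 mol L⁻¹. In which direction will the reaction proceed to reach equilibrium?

Q_c = [D₂]³·[M₂Z]·[PQ₂]² / ([M]³·[DE]²) = (0.0011)³·(0.080)·(0.44)² / ((0.29)³·(0.0034)²) = 7.3×10⁻⁵
Q_c = 7.3×10⁻⁵ > K_c = 3.1×10⁻⁵, so the reverse reaction proceeds.

reverse (toward reactants)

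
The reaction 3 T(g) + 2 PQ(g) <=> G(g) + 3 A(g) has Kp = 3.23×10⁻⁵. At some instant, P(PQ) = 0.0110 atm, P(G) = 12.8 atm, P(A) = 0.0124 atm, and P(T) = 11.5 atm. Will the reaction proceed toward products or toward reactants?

Qp = P(G)·P(A)³ / (P(T)³·P(PQ)²) = (12.8)·(0.0124)³ / ((11.5)³·(0.0110)²) = 1.33×10⁻⁴
Qp = 1.33×10⁻⁴ > Kp = 3.23×10⁻⁵, so the reverse reaction proceeds.

toward reactants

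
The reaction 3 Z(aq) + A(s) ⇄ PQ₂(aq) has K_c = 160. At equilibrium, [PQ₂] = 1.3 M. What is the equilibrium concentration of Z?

[Z] = 0.20 M

(A is a pure solid — omitted from K_c.)
At equilibrium, K_c = [PQ₂] / [Z]³ = 160.
(1.3) / ([Z])³ = 160
[Z]³ = 0.00813 ⇒ [Z] = 0.20 M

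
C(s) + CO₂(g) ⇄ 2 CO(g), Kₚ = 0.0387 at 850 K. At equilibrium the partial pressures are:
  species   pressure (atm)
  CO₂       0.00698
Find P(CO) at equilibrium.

(C is a pure solid — omitted from Kₚ.)
At equilibrium, Kₚ = P(CO)² / P(CO₂) = 0.0387.
(P(CO))² / (0.00698) = 0.0387
P(CO)² = 2.70e-4 ⇒ P(CO) = 0.0164 atm

P(CO) = 0.0164 atm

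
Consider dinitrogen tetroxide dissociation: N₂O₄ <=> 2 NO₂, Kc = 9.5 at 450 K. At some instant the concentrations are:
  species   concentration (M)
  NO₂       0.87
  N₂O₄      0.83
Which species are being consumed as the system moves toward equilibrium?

Qc = [NO₂]² / [N₂O₄] = (0.87)² / (0.83) = 0.91
Qc = 0.91 < Kc = 9.5: net forward reaction.

N₂O₄ (reactants)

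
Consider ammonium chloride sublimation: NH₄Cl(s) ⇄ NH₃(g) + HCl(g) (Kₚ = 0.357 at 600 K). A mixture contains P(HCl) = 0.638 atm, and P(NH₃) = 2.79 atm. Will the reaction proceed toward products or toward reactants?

(NH₄Cl is a pure solid — omitted from Qₚ.)
Qₚ = P(NH₃)·P(HCl) = (2.79)·(0.638) = 1.78
Qₚ = 1.78 > Kₚ = 0.357, so the reverse reaction proceeds.

toward reactants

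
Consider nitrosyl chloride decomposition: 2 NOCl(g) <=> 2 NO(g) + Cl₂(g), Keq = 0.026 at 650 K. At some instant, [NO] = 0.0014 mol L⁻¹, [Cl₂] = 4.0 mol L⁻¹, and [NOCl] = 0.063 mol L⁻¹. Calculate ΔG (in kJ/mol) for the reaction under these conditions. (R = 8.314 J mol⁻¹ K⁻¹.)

Q = [NO]²·[Cl₂] / [NOCl]² = (0.0014)²·(4.0) / (0.063)² = 0.00198
ΔG = RT ln(Q/Keq) = (8.314 J mol⁻¹ K⁻¹)(650 K) × ln(0.00198/0.026)
   = (5.404 kJ/mol)(-2.575) = -13.9 kJ/mol
ΔG < 0, so the forward reaction is spontaneous (proceeds forward).

ΔG = -13.9 kJ/mol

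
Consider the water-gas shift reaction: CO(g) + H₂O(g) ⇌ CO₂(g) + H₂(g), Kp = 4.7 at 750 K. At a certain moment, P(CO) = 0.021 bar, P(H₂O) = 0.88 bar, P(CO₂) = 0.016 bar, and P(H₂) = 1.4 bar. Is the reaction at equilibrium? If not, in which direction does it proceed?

in the forward direction

Qp = P(CO₂)·P(H₂) / (P(CO)·P(H₂O)) = (0.016)·(1.4) / ((0.021)·(0.88)) = 1.2
Qp = 1.2 < Kp = 4.7, so the forward reaction proceeds.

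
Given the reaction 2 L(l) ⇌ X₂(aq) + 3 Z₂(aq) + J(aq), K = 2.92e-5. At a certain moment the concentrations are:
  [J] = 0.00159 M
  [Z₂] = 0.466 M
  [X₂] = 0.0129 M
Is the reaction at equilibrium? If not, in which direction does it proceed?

(L is a pure liquid — omitted from Q.)
Q = [X₂]·[Z₂]³·[J] = (0.0129)·(0.466)³·(0.00159) = 2.08e-6
Q = 2.08e-6 < K = 2.92e-5, so the forward reaction proceeds.

forward (toward products)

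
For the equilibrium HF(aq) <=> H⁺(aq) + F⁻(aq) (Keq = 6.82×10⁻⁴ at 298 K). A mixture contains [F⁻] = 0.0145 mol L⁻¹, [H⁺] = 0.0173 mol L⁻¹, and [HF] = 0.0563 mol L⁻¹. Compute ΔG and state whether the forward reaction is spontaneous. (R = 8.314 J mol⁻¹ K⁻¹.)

Q = [H⁺]·[F⁻] / [HF] = (0.0173)·(0.0145) / (0.0563) = 0.00446
ΔG = RT ln(Q/Keq) = (8.314 J mol⁻¹ K⁻¹)(298 K) × ln(0.00446/6.82×10⁻⁴)
   = (2.478 kJ/mol)(1.878) = 4.65 kJ/mol
ΔG > 0, so the forward reaction is non-spontaneous (proceeds in reverse).

ΔG = 4.65 kJ/mol; the forward reaction is non-spontaneous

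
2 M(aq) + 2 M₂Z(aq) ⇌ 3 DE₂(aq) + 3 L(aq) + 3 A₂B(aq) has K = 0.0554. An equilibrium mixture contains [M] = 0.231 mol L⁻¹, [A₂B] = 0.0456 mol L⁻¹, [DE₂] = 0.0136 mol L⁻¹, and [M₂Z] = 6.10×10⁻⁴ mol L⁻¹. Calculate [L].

At equilibrium, K = [DE₂]³·[L]³·[A₂B]³ / ([M]²·[M₂Z]²) = 0.0554.
(0.0136)³·([L])³·(0.0456)³ / ((0.231)²·(6.10×10⁻⁴)²) = 0.0554
[L]³ = 4.61 ⇒ [L] = 1.66 mol L⁻¹

[L] = 1.66 mol L⁻¹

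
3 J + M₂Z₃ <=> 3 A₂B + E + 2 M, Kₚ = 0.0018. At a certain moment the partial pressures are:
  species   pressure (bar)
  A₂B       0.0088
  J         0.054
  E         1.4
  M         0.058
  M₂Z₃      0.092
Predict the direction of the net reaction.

forward (toward products)

Qₚ = P(A₂B)³·P(E)·P(M)² / (P(J)³·P(M₂Z₃)) = (0.0088)³·(1.4)·(0.058)² / ((0.054)³·(0.092)) = 2.2e-4
Qₚ = 2.2e-4 < Kₚ = 0.0018, so the forward reaction proceeds.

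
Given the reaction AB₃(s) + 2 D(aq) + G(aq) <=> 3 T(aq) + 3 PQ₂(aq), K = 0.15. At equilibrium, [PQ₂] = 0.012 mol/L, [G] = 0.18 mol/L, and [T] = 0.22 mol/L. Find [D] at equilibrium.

(AB₃ is a pure solid — omitted from K.)
At equilibrium, K = [T]³·[PQ₂]³ / ([D]²·[G]) = 0.15.
(0.22)³·(0.012)³ / (([D])²·(0.18)) = 0.15
[D]² = 6.81×10⁻⁷ ⇒ [D] = 8.3×10⁻⁴ mol/L

[D] = 8.3×10⁻⁴ mol/L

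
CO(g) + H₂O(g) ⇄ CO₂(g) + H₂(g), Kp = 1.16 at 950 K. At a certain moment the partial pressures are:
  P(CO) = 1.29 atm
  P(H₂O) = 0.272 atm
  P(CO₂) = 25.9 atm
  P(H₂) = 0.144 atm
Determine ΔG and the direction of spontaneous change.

Qp = P(CO₂)·P(H₂) / (P(CO)·P(H₂O)) = (25.9)·(0.144) / ((1.29)·(0.272)) = 10.6
ΔG = RT ln(Qp/Kp) = (8.314 J mol⁻¹ K⁻¹)(950 K) × ln(10.6/1.16)
   = (7.898 kJ/mol)(2.212) = 17.5 kJ/mol
ΔG > 0, so the forward reaction is non-spontaneous (proceeds in reverse).

ΔG = 17.5 kJ/mol; the forward reaction is non-spontaneous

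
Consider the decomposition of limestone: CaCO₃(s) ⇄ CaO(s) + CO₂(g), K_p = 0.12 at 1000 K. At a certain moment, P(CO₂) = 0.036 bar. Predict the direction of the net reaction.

forward (toward products)

(CaCO₃, CaO are pure solids — omitted from Q_p.)
Q_p = P(CO₂) = 0.036
Q_p = 0.036 < K_p = 0.12, so the forward reaction proceeds.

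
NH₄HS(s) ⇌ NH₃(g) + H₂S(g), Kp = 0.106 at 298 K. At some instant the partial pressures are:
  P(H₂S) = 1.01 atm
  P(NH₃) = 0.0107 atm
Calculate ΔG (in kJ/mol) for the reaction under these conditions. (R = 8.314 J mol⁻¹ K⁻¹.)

ΔG = -5.66 kJ/mol

(NH₄HS is a pure solid — omitted from Qp.)
Qp = P(NH₃)·P(H₂S) = (0.0107)·(1.01) = 0.0108
ΔG = RT ln(Qp/Kp) = (8.314 J mol⁻¹ K⁻¹)(298 K) × ln(0.0108/0.106)
   = (2.478 kJ/mol)(-2.284) = -5.66 kJ/mol
ΔG < 0, so the forward reaction is spontaneous (proceeds forward).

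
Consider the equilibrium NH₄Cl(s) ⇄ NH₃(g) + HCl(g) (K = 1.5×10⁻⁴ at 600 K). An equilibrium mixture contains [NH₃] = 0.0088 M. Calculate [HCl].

(NH₄Cl is a pure solid — omitted from K.)
At equilibrium, K = [NH₃]·[HCl] = 1.5×10⁻⁴.
(0.0088)·([HCl]) = 1.5×10⁻⁴
[HCl] = 0.0170 = 0.017 M

[HCl] = 0.017 M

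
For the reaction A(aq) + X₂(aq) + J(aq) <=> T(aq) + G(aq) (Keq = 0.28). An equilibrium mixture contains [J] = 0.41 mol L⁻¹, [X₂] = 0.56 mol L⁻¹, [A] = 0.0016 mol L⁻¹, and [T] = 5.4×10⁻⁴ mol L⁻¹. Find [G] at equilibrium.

At equilibrium, Keq = [T]·[G] / ([A]·[X₂]·[J]) = 0.28.
(5.4×10⁻⁴)·([G]) / ((0.0016)·(0.56)·(0.41)) = 0.28
[G] = 0.190 = 0.19 mol L⁻¹

[G] = 0.19 mol L⁻¹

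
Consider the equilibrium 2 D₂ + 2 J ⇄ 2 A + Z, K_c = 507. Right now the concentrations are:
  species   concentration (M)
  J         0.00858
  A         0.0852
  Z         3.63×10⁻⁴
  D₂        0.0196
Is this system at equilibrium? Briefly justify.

Q_c = [A]²·[Z] / ([D₂]²·[J]²) = (0.0852)²·(3.63×10⁻⁴) / ((0.0196)²·(0.00858)²) = 93.2
Q_c = 93.2 < K_c = 507: net forward reaction.

no; Q < K, reaction proceeds forward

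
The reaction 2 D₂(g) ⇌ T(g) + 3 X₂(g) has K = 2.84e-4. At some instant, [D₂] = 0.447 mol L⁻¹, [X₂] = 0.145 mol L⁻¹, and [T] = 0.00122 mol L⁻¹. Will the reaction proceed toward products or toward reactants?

in the forward direction

Q = [T]·[X₂]³ / [D₂]² = (0.00122)·(0.145)³ / (0.447)² = 1.86e-5
Q = 1.86e-5 < K = 2.84e-4, so the forward reaction proceeds.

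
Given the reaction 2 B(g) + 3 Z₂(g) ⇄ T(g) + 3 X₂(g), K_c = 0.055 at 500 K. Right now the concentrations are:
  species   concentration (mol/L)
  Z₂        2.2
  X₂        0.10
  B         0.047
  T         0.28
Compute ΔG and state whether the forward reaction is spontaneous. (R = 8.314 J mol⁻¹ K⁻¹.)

ΔG = -6.36 kJ/mol; the forward reaction is spontaneous

Q_c = [T]·[X₂]³ / ([B]²·[Z₂]³) = (0.28)·(0.10)³ / ((0.047)²·(2.2)³) = 0.0119
ΔG = RT ln(Q_c/K_c) = (8.314 J mol⁻¹ K⁻¹)(500 K) × ln(0.0119/0.055)
   = (4.157 kJ/mol)(-1.531) = -6.36 kJ/mol
ΔG < 0, so the forward reaction is spontaneous (proceeds forward).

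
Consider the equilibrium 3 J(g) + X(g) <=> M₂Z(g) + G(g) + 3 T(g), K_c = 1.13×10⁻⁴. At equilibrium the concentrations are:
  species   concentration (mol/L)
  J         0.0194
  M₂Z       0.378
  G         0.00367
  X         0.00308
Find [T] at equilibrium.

[T] = 0.00122 mol/L

At equilibrium, K_c = [M₂Z]·[G]·[T]³ / ([J]³·[X]) = 1.13×10⁻⁴.
(0.378)·(0.00367)·([T])³ / ((0.0194)³·(0.00308)) = 1.13×10⁻⁴
[T]³ = 1.83×10⁻⁹ ⇒ [T] = 0.00122 mol/L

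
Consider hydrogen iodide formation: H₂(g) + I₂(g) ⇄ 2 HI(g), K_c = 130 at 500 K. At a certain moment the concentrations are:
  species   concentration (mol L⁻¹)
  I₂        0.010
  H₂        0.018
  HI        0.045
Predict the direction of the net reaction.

forward (toward products)

Q_c = [HI]² / ([H₂]·[I₂]) = (0.045)² / ((0.018)·(0.010)) = 11
Q_c = 11 < K_c = 130, so the forward reaction proceeds.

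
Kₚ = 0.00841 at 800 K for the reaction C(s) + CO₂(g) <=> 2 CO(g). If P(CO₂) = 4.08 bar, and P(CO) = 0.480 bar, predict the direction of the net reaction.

reverse (toward reactants)

(C is a pure solid — omitted from Qₚ.)
Qₚ = P(CO)² / P(CO₂) = (0.480)² / (4.08) = 0.0565
Qₚ = 0.0565 > Kₚ = 0.00841, so the reverse reaction proceeds.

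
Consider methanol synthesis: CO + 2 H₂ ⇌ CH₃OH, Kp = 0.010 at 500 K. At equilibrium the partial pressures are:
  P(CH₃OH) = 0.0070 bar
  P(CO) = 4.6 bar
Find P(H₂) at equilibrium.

At equilibrium, Kp = P(CH₃OH) / (P(CO)·P(H₂)²) = 0.010.
(0.0070) / ((4.6)·(P(H₂))²) = 0.010
P(H₂)² = 0.152 ⇒ P(H₂) = 0.39 bar

P(H₂) = 0.39 bar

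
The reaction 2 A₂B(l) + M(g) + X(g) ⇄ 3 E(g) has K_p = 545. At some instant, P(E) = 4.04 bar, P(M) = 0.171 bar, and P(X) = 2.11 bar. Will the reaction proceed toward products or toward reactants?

toward products

(A₂B is a pure liquid — omitted from Q_p.)
Q_p = P(E)³ / (P(M)·P(X)) = (4.04)³ / ((0.171)·(2.11)) = 183
Q_p = 183 < K_p = 545, so the forward reaction proceeds.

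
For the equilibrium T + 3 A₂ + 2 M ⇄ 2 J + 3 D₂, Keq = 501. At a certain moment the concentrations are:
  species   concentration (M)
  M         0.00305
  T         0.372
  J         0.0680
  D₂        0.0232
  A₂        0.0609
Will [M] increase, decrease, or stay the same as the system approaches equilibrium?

Q = [J]²·[D₂]³ / ([T]·[A₂]³·[M]²) = (0.0680)²·(0.0232)³ / ((0.372)·(0.0609)³·(0.00305)²) = 73.9
Q = 73.9 < Keq = 501: net forward reaction.
M is a reactant, so it decreases.

decrease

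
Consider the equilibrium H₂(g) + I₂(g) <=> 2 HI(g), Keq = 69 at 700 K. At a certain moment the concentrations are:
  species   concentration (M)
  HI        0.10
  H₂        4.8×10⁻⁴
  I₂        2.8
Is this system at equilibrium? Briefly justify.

no; Q < K, reaction proceeds forward

Q = [HI]² / ([H₂]·[I₂]) = (0.10)² / ((4.8×10⁻⁴)·(2.8)) = 7.4
Q = 7.4 < Keq = 69: net forward reaction.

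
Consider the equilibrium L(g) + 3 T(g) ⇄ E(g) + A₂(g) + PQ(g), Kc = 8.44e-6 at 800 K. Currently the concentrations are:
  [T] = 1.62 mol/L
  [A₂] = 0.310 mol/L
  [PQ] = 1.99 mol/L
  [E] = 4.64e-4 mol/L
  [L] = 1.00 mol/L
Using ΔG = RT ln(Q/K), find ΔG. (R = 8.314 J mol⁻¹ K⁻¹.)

ΔG = 13.8 kJ/mol

Qc = [E]·[A₂]·[PQ] / ([L]·[T]³) = (4.64e-4)·(0.310)·(1.99) / ((1.00)·(1.62)³) = 6.73e-5
ΔG = RT ln(Qc/Kc) = (8.314 J mol⁻¹ K⁻¹)(800 K) × ln(6.73e-5/8.44e-6)
   = (6.651 kJ/mol)(2.076) = 13.8 kJ/mol
ΔG > 0, so the forward reaction is non-spontaneous (proceeds in reverse).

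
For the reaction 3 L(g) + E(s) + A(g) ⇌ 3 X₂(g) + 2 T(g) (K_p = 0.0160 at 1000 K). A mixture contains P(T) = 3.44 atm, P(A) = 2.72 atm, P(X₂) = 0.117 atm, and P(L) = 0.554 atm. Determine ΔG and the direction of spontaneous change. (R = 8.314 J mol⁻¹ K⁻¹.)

ΔG = 7.82 kJ/mol; the forward reaction is non-spontaneous

(E is a pure solid — omitted from Q_p.)
Q_p = P(X₂)³·P(T)² / (P(L)³·P(A)) = (0.117)³·(3.44)² / ((0.554)³·(2.72)) = 0.0410
ΔG = RT ln(Q_p/K_p) = (8.314 J mol⁻¹ K⁻¹)(1000 K) × ln(0.0410/0.0160)
   = (8.314 kJ/mol)(0.9410) = 7.82 kJ/mol
ΔG > 0, so the forward reaction is non-spontaneous (proceeds in reverse).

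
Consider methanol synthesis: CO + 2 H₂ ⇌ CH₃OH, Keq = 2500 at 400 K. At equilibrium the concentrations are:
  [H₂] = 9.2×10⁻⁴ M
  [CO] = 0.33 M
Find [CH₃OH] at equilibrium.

At equilibrium, Keq = [CH₃OH] / ([CO]·[H₂]²) = 2500.
([CH₃OH]) / ((0.33)·(9.2×10⁻⁴)²) = 2500
[CH₃OH] = 6.98×10⁻⁴ = 7.0×10⁻⁴ M

[CH₃OH] = 7.0×10⁻⁴ M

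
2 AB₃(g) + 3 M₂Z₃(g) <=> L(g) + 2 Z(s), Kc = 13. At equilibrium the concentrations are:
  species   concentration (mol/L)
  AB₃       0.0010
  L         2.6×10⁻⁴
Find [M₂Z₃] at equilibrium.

(Z is a pure solid — omitted from Kc.)
At equilibrium, Kc = [L] / ([AB₃]²·[M₂Z₃]³) = 13.
(2.6×10⁻⁴) / ((0.0010)²·([M₂Z₃])³) = 13
[M₂Z₃]³ = 20.0 ⇒ [M₂Z₃] = 2.7 mol/L

[M₂Z₃] = 2.7 mol/L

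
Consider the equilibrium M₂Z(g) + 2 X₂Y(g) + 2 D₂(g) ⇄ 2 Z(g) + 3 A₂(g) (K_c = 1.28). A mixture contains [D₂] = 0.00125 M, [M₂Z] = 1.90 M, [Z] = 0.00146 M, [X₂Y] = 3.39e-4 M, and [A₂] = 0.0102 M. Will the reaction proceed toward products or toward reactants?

Q_c = [Z]²·[A₂]³ / ([M₂Z]·[X₂Y]²·[D₂]²) = (0.00146)²·(0.0102)³ / ((1.90)·(3.39e-4)²·(0.00125)²) = 6.63
Q_c = 6.63 > K_c = 1.28, so the reverse reaction proceeds.

reverse (toward reactants)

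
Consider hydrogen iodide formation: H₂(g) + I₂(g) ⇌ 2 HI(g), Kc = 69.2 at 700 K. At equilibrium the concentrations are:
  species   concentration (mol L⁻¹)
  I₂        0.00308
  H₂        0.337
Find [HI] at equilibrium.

At equilibrium, Kc = [HI]² / ([H₂]·[I₂]) = 69.2.
([HI])² / ((0.337)·(0.00308)) = 69.2
[HI]² = 0.0718 ⇒ [HI] = 0.268 mol L⁻¹

[HI] = 0.268 mol L⁻¹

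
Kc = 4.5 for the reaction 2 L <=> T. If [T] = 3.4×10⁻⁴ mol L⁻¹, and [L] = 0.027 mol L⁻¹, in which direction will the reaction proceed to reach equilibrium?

Qc = [T] / [L]² = (3.4×10⁻⁴) / (0.027)² = 0.47
Qc = 0.47 < Kc = 4.5, so the forward reaction proceeds.

toward products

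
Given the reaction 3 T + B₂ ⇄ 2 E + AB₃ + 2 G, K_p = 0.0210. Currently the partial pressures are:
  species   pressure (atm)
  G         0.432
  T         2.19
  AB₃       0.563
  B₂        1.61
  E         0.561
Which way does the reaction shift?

in the forward direction

Q_p = P(E)²·P(AB₃)·P(G)² / (P(T)³·P(B₂)) = (0.561)²·(0.563)·(0.432)² / ((2.19)³·(1.61)) = 0.00196
Q_p = 0.00196 < K_p = 0.0210, so the forward reaction proceeds.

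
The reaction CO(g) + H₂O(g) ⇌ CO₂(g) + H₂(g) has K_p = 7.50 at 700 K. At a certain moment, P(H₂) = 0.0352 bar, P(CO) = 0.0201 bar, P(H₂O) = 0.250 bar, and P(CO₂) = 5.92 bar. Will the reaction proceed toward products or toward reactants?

Q_p = P(CO₂)·P(H₂) / (P(CO)·P(H₂O)) = (5.92)·(0.0352) / ((0.0201)·(0.250)) = 41.5
Q_p = 41.5 > K_p = 7.50, so the reverse reaction proceeds.

toward reactants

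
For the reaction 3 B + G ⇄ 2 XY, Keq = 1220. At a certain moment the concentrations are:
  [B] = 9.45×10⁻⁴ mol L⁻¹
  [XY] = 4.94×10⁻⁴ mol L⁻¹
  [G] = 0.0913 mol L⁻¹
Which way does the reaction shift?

toward reactants

Q = [XY]² / ([B]³·[G]) = (4.94×10⁻⁴)² / ((9.45×10⁻⁴)³·(0.0913)) = 3170
Q = 3170 > Keq = 1220, so the reverse reaction proceeds.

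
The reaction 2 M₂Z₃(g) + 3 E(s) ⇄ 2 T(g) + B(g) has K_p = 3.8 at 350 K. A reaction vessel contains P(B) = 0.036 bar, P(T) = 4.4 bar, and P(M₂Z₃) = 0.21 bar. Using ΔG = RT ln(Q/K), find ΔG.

ΔG = 4.15 kJ/mol

(E is a pure solid — omitted from Q_p.)
Q_p = P(T)²·P(B) / P(M₂Z₃)² = (4.4)²·(0.036) / (0.21)² = 15.8
ΔG = RT ln(Q_p/K_p) = (8.314 J mol⁻¹ K⁻¹)(350 K) × ln(15.8/3.8)
   = (2.910 kJ/mol)(1.425) = 4.15 kJ/mol
ΔG > 0, so the forward reaction is non-spontaneous (proceeds in reverse).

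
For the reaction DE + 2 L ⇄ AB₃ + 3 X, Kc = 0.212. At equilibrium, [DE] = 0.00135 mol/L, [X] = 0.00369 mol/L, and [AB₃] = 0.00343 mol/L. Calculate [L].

[L] = 7.76×10⁻⁴ mol/L

At equilibrium, Kc = [AB₃]·[X]³ / ([DE]·[L]²) = 0.212.
(0.00343)·(0.00369)³ / ((0.00135)·([L])²) = 0.212
[L]² = 6.02×10⁻⁷ ⇒ [L] = 7.76×10⁻⁴ mol/L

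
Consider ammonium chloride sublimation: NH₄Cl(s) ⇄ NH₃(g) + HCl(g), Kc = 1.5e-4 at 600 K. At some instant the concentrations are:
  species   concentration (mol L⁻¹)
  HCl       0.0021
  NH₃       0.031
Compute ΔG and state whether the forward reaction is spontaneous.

(NH₄Cl is a pure solid — omitted from Qc.)
Qc = [NH₃]·[HCl] = (0.031)·(0.0021) = 6.51e-5
ΔG = RT ln(Qc/Kc) = (8.314 J mol⁻¹ K⁻¹)(600 K) × ln(6.51e-5/1.5e-4)
   = (4.988 kJ/mol)(-0.8347) = -4.16 kJ/mol
ΔG < 0, so the forward reaction is spontaneous (proceeds forward).

ΔG = -4.16 kJ/mol; the forward reaction is spontaneous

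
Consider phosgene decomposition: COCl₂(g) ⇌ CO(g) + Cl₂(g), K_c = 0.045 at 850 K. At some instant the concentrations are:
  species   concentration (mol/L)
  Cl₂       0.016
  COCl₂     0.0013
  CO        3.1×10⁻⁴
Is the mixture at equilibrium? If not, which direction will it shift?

Q_c = [CO]·[Cl₂] / [COCl₂] = (3.1×10⁻⁴)·(0.016) / (0.0013) = 0.0038
Q_c = 0.0038 < K_c = 0.045: net forward reaction.

no; Q < K, reaction proceeds forward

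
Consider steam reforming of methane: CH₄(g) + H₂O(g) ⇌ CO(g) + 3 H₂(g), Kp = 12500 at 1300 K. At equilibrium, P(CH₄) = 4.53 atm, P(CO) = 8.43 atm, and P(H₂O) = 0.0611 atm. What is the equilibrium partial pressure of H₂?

P(H₂) = 7.43 atm

At equilibrium, Kp = P(CO)·P(H₂)³ / (P(CH₄)·P(H₂O)) = 12500.
(8.43)·(P(H₂))³ / ((4.53)·(0.0611)) = 12500
P(H₂)³ = 410 ⇒ P(H₂) = 7.43 atm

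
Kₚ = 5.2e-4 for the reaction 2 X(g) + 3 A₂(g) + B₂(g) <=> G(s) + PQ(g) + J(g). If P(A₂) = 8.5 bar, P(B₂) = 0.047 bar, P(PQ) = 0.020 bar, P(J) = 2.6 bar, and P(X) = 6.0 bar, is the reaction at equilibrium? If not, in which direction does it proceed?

(G is a pure solid — omitted from Qₚ.)
Qₚ = P(PQ)·P(J) / (P(X)²·P(A₂)³·P(B₂)) = (0.020)·(2.6) / ((6.0)²·(8.5)³·(0.047)) = 5.0e-5
Qₚ = 5.0e-5 < Kₚ = 5.2e-4, so the forward reaction proceeds.

in the forward direction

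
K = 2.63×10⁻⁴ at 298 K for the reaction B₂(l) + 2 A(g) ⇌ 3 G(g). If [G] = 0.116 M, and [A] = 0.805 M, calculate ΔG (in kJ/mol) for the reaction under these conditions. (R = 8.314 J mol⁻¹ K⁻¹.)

(B₂ is a pure liquid — omitted from Q.)
Q = [G]³ / [A]² = (0.116)³ / (0.805)² = 0.00241
ΔG = RT ln(Q/K) = (8.314 J mol⁻¹ K⁻¹)(298 K) × ln(0.00241/2.63×10⁻⁴)
   = (2.478 kJ/mol)(2.215) = 5.49 kJ/mol
ΔG > 0, so the forward reaction is non-spontaneous (proceeds in reverse).

ΔG = 5.49 kJ/mol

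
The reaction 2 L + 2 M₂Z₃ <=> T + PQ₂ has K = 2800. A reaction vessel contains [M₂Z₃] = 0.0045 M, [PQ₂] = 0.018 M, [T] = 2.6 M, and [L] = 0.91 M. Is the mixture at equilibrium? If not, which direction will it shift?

Q = [T]·[PQ₂] / ([L]²·[M₂Z₃]²) = (2.6)·(0.018) / ((0.91)²·(0.0045)²) = 2800
Q = 2800 = K; the system is at equilibrium.

yes, at equilibrium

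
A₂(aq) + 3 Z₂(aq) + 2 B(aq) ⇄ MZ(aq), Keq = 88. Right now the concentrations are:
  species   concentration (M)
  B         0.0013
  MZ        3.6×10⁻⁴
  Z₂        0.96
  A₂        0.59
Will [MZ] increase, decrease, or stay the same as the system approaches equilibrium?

Q = [MZ] / ([A₂]·[Z₂]³·[B]²) = (3.6×10⁻⁴) / ((0.59)·(0.96)³·(0.0013)²) = 410
Q = 410 > Keq = 88: net reverse reaction.
MZ is a product, so it decreases.

decrease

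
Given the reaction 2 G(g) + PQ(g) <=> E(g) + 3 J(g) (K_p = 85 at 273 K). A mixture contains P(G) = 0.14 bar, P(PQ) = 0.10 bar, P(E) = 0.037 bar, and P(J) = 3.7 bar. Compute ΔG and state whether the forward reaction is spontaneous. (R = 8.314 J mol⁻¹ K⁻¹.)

ΔG = 5.49 kJ/mol; the forward reaction is non-spontaneous

Q_p = P(E)·P(J)³ / (P(G)²·P(PQ)) = (0.037)·(3.7)³ / ((0.14)²·(0.10)) = 956
ΔG = RT ln(Q_p/K_p) = (8.314 J mol⁻¹ K⁻¹)(273 K) × ln(956/85)
   = (2.270 kJ/mol)(2.420) = 5.49 kJ/mol
ΔG > 0, so the forward reaction is non-spontaneous (proceeds in reverse).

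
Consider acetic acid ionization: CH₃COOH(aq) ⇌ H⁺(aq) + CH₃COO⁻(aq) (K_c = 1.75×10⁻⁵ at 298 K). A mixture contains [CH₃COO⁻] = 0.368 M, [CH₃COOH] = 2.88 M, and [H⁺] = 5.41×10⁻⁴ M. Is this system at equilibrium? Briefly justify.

Q_c = [H⁺]·[CH₃COO⁻] / [CH₃COOH] = (5.41×10⁻⁴)·(0.368) / (2.88) = 6.91×10⁻⁵
Q_c = 6.91×10⁻⁵ > K_c = 1.75×10⁻⁵: net reverse reaction.

no; Q > K, reaction proceeds in reverse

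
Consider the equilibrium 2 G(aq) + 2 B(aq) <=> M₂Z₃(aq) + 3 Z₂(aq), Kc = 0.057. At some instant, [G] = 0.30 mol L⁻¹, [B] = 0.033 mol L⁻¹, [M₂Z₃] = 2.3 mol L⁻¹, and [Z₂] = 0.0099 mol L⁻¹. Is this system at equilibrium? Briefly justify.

no; Q < K, reaction proceeds forward

Qc = [M₂Z₃]·[Z₂]³ / ([G]²·[B]²) = (2.3)·(0.0099)³ / ((0.30)²·(0.033)²) = 0.023
Qc = 0.023 < Kc = 0.057: net forward reaction.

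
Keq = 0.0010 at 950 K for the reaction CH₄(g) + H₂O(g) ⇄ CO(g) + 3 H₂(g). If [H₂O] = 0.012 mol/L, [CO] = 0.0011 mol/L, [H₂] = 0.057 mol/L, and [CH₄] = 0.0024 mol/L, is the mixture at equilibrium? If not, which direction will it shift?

Q = [CO]·[H₂]³ / ([CH₄]·[H₂O]) = (0.0011)·(0.057)³ / ((0.0024)·(0.012)) = 0.0071
Q = 0.0071 > Keq = 0.0010: net reverse reaction.

no; Q > K, reaction proceeds in reverse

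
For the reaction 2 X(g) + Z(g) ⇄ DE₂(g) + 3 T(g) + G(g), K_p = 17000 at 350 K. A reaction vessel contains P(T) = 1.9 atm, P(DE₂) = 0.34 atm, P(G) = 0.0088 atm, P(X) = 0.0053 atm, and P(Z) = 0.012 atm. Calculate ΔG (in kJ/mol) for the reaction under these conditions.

ΔG = 3.71 kJ/mol

Q_p = P(DE₂)·P(T)³·P(G) / (P(X)²·P(Z)) = (0.34)·(1.9)³·(0.0088) / ((0.0053)²·(0.012)) = 60900
ΔG = RT ln(Q_p/K_p) = (8.314 J mol⁻¹ K⁻¹)(350 K) × ln(60900/17000)
   = (2.910 kJ/mol)(1.276) = 3.71 kJ/mol
ΔG > 0, so the forward reaction is non-spontaneous (proceeds in reverse).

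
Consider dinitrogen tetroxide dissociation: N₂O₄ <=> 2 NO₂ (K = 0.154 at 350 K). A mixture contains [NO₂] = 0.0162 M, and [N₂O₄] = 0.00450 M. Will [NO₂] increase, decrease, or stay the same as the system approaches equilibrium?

Q = [NO₂]² / [N₂O₄] = (0.0162)² / (0.00450) = 0.0583
Q = 0.0583 < K = 0.154: net forward reaction.
NO₂ is a product, so it increases.

increase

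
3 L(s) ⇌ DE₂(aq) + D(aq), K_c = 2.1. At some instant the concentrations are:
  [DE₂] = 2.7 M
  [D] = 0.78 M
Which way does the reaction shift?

(L is a pure solid — omitted from Q_c.)
Q_c = [DE₂]·[D] = (2.7)·(0.78) = 2.1
Q_c = 2.1 = K_c, so the system is already at equilibrium.

neither direction; the system is at equilibrium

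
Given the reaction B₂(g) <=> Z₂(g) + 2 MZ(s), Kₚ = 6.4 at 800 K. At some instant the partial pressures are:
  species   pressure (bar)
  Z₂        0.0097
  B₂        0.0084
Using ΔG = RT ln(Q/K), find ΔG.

ΔG = -11.4 kJ/mol

(MZ is a pure solid — omitted from Qₚ.)
Qₚ = P(Z₂) / P(B₂) = (0.0097) / (0.0084) = 1.15
ΔG = RT ln(Qₚ/Kₚ) = (8.314 J mol⁻¹ K⁻¹)(800 K) × ln(1.15/6.4)
   = (6.651 kJ/mol)(-1.717) = -11.4 kJ/mol
ΔG < 0, so the forward reaction is spontaneous (proceeds forward).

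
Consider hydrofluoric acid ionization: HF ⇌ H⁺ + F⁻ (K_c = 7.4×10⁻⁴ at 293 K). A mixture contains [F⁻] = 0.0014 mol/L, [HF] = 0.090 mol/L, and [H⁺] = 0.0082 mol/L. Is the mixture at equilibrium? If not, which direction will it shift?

Q_c = [H⁺]·[F⁻] / [HF] = (0.0082)·(0.0014) / (0.090) = 1.3×10⁻⁴
Q_c = 1.3×10⁻⁴ < K_c = 7.4×10⁻⁴: net forward reaction.

no; Q < K, reaction proceeds forward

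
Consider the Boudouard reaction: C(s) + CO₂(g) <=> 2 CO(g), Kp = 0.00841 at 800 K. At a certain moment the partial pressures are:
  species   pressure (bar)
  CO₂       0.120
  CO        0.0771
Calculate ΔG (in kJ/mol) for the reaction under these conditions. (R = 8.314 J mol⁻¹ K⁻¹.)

ΔG = 11.8 kJ/mol

(C is a pure solid — omitted from Qp.)
Qp = P(CO)² / P(CO₂) = (0.0771)² / (0.120) = 0.0495
ΔG = RT ln(Qp/Kp) = (8.314 J mol⁻¹ K⁻¹)(800 K) × ln(0.0495/0.00841)
   = (6.651 kJ/mol)(1.773) = 11.8 kJ/mol
ΔG > 0, so the forward reaction is non-spontaneous (proceeds in reverse).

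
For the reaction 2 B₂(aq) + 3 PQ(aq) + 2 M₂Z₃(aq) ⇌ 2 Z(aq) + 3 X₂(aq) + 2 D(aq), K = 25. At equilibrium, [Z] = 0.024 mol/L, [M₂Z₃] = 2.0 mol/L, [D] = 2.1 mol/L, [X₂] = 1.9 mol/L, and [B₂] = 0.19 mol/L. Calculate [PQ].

[PQ] = 0.17 mol/L

At equilibrium, K = [Z]²·[X₂]³·[D]² / ([B₂]²·[PQ]³·[M₂Z₃]²) = 25.
(0.024)²·(1.9)³·(2.1)² / ((0.19)²·([PQ])³·(2.0)²) = 25
[PQ]³ = 0.00483 ⇒ [PQ] = 0.17 mol/L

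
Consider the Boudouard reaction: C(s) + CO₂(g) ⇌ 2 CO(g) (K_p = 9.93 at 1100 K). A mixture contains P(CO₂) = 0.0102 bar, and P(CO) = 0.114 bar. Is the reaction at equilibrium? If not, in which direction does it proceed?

(C is a pure solid — omitted from Q_p.)
Q_p = P(CO)² / P(CO₂) = (0.114)² / (0.0102) = 1.27
Q_p = 1.27 < K_p = 9.93, so the forward reaction proceeds.

forward (toward products)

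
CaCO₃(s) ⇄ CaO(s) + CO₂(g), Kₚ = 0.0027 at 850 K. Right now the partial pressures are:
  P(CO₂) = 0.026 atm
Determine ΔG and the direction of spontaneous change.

(CaCO₃, CaO are pure solids — omitted from Qₚ.)
Qₚ = P(CO₂) = 0.0260
ΔG = RT ln(Qₚ/Kₚ) = (8.314 J mol⁻¹ K⁻¹)(850 K) × ln(0.0260/0.0027)
   = (7.067 kJ/mol)(2.265) = 16.0 kJ/mol
ΔG > 0, so the forward reaction is non-spontaneous (proceeds in reverse).

ΔG = 16.0 kJ/mol; the forward reaction is non-spontaneous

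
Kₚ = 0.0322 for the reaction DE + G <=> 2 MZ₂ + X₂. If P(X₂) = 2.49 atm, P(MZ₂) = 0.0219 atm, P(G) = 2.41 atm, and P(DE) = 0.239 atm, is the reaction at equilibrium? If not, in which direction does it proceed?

Qₚ = P(MZ₂)²·P(X₂) / (P(DE)·P(G)) = (0.0219)²·(2.49) / ((0.239)·(2.41)) = 0.00207
Qₚ = 0.00207 < Kₚ = 0.0322, so the forward reaction proceeds.

forward (toward products)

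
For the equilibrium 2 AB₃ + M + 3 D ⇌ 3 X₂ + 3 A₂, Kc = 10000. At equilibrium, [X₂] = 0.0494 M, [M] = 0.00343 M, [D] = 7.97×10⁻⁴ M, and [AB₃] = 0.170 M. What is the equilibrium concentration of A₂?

[A₂] = 0.0161 M

At equilibrium, Kc = [X₂]³·[A₂]³ / ([AB₃]²·[M]·[D]³) = 10000.
(0.0494)³·([A₂])³ / ((0.170)²·(0.00343)·(7.97×10⁻⁴)³) = 10000
[A₂]³ = 4.16×10⁻⁶ ⇒ [A₂] = 0.0161 M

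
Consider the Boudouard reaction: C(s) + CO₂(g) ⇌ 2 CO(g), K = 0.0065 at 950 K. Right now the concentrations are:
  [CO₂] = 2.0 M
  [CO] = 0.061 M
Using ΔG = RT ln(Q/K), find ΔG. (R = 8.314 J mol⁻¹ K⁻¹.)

(C is a pure solid — omitted from Q.)
Q = [CO]² / [CO₂] = (0.061)² / (2.0) = 0.00186
ΔG = RT ln(Q/K) = (8.314 J mol⁻¹ K⁻¹)(950 K) × ln(0.00186/0.0065)
   = (7.898 kJ/mol)(-1.251) = -9.88 kJ/mol
ΔG < 0, so the forward reaction is spontaneous (proceeds forward).

ΔG = -9.88 kJ/mol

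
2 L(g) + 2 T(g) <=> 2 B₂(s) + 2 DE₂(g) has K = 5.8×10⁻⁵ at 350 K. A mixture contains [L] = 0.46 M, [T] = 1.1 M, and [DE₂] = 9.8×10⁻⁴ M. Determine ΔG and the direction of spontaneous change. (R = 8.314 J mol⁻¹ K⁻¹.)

ΔG = -7.97 kJ/mol; the forward reaction is spontaneous

(B₂ is a pure solid — omitted from Q.)
Q = [DE₂]² / ([L]²·[T]²) = (9.8×10⁻⁴)² / ((0.46)²·(1.1)²) = 3.75×10⁻⁶
ΔG = RT ln(Q/K) = (8.314 J mol⁻¹ K⁻¹)(350 K) × ln(3.75×10⁻⁶/5.8×10⁻⁵)
   = (2.910 kJ/mol)(-2.739) = -7.97 kJ/mol
ΔG < 0, so the forward reaction is spontaneous (proceeds forward).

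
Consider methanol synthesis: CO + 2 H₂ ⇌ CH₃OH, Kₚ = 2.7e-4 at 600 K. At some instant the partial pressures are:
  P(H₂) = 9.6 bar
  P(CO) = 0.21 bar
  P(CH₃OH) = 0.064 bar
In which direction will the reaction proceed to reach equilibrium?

Qₚ = P(CH₃OH) / (P(CO)·P(H₂)²) = (0.064) / ((0.21)·(9.6)²) = 0.0033
Qₚ = 0.0033 > Kₚ = 2.7e-4, so the reverse reaction proceeds.

to the left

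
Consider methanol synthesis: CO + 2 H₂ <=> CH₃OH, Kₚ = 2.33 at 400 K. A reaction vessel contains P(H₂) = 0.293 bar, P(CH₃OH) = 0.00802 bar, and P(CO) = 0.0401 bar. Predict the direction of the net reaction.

no net change (already at equilibrium)

Qₚ = P(CH₃OH) / (P(CO)·P(H₂)²) = (0.00802) / ((0.0401)·(0.293)²) = 2.33
Qₚ = 2.33 = Kₚ, so the system is already at equilibrium.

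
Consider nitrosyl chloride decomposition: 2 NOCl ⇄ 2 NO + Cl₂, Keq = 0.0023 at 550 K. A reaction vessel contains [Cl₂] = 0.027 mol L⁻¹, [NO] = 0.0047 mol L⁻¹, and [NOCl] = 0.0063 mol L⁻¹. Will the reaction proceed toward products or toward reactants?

to the left

Q = [NO]²·[Cl₂] / [NOCl]² = (0.0047)²·(0.027) / (0.0063)² = 0.015
Q = 0.015 > Keq = 0.0023, so the reverse reaction proceeds.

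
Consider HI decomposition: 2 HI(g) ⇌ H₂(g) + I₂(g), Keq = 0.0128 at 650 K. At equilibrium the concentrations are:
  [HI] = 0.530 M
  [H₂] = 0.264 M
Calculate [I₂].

At equilibrium, Keq = [H₂]·[I₂] / [HI]² = 0.0128.
(0.264)·([I₂]) / (0.530)² = 0.0128
[I₂] = 0.0136 M

[I₂] = 0.0136 M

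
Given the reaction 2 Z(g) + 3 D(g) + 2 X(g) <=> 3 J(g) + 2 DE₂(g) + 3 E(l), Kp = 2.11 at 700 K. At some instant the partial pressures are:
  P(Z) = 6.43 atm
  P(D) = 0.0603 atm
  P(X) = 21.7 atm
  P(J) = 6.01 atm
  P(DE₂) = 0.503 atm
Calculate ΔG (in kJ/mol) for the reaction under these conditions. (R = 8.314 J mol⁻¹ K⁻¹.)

ΔG = 10.5 kJ/mol

(E is a pure liquid — omitted from Qp.)
Qp = P(J)³·P(DE₂)² / (P(Z)²·P(D)³·P(X)²) = (6.01)³·(0.503)² / ((6.43)²·(0.0603)³·(21.7)²) = 12.9
ΔG = RT ln(Qp/Kp) = (8.314 J mol⁻¹ K⁻¹)(700 K) × ln(12.9/2.11)
   = (5.820 kJ/mol)(1.811) = 10.5 kJ/mol
ΔG > 0, so the forward reaction is non-spontaneous (proceeds in reverse).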